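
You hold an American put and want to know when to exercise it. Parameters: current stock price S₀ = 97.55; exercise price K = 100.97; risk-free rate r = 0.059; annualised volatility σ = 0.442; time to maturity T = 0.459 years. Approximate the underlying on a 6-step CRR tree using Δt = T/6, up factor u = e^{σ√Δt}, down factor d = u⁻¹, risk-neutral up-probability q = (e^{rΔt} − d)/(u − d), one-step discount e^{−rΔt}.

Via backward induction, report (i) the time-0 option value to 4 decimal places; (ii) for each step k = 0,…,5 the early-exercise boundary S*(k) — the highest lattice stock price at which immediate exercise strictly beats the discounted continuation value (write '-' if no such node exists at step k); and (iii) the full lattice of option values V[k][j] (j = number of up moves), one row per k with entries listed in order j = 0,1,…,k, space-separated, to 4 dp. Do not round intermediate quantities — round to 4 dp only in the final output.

params: Δt=0.07650 u=1.13004 d=0.88493 q=0.48793 e^(-rΔt)=0.99550
t_6 payoffs: 54.1244 41.1488 24.5792 3.4200 0.0000 0.0000 0.0000
t_5: node(5,0) S=52.9374 payoff=48.0326 vs cont=47.5779 → 48.0326 [stop]  node(5,1) S=67.6002 payoff=33.3698 vs cont=32.9151 → 33.3698 [stop]  node(5,2) S=86.3245 payoff=14.6455 vs cont=14.1908 → 14.6455 [stop]  node(5,3) S=110.2352 payoff=0.0000 vs cont=1.7434 → 1.7434 [wait]  node(5,4) S=140.7688 payoff=0.0000 vs cont=0.0000 → 0.0000 [wait]  node(5,5) S=179.7597 payoff=0.0000 vs cont=0.0000 → 0.0000 [wait]  ⇒ S*(5)=86.3245
t_4: node(4,0) S=59.8212 payoff=41.1488 vs cont=40.6941 → 41.1488 [stop]  node(4,1) S=76.3908 payoff=24.5792 vs cont=24.1245 → 24.5792 [stop]  node(4,2) S=97.5500 payoff=3.4200 vs cont=8.3125 → 8.3125 [wait]  node(4,3) S=124.5699 payoff=0.0000 vs cont=0.8887 → 0.8887 [wait]  node(4,4) S=159.0740 payoff=0.0000 vs cont=0.0000 → 0.0000 [wait]  ⇒ S*(4)=76.3908
t_3: node(3,0) S=67.6002 payoff=33.3698 vs cont=32.9151 → 33.3698 [stop]  node(3,1) S=86.3245 payoff=14.6455 vs cont=16.5672 → 16.5672 [wait]  node(3,2) S=110.2352 payoff=0.0000 vs cont=4.6691 → 4.6691 [wait]  node(3,3) S=140.7688 payoff=0.0000 vs cont=0.4530 → 0.4530 [wait]  ⇒ S*(3)=67.6002
t_2: node(2,0) S=76.3908 payoff=24.5792 vs cont=25.0579 → 25.0579 [wait]  node(2,1) S=97.5500 payoff=3.4200 vs cont=10.7133 → 10.7133 [wait]  node(2,2) S=124.5699 payoff=0.0000 vs cont=2.6002 → 2.6002 [wait]  ⇒ S*(2)=-
t_1: node(1,0) S=86.3245 payoff=14.6455 vs cont=17.9774 → 17.9774 [wait]  node(1,1) S=110.2352 payoff=0.0000 vs cont=6.7242 → 6.7242 [wait]  ⇒ S*(1)=-
t_0: node(0,0) S=97.5500 payoff=3.4200 vs cont=12.4304 → 12.4304 [wait]  ⇒ S*(0)=-

price = 12.4304
boundary = - - - 67.6002 76.3908 86.3245
tree:
12.4304
17.9774 6.7242
25.0579 10.7133 2.6002
33.3698 16.5672 4.6691 0.4530
41.1488 24.5792 8.3125 0.8887 0.0000
48.0326 33.3698 14.6455 1.7434 0.0000 0.0000
54.1244 41.1488 24.5792 3.4200 0.0000 0.0000 0.0000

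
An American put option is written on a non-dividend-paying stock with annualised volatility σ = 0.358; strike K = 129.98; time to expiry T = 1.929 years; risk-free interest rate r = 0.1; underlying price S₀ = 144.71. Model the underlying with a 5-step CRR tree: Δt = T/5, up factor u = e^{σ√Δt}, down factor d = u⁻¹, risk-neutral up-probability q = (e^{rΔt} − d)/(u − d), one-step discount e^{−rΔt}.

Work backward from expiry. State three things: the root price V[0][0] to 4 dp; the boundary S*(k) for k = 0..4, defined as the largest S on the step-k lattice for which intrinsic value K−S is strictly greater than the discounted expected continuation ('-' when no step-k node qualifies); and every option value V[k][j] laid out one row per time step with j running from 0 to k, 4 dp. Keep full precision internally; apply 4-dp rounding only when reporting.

Δt=0.38580, u=1.24903, d=0.80062, q=0.53236, disc=e^(-rΔt)=0.96215
k=5 terminal: V=max(K-S,0) → 82.3762 55.7150 14.1217 0.0000 0.0000 0.0000
k=4: j=0 S=59.4584 intr=70.5216 cont=65.6025 V=70.5216[EX]; j=1 S=92.7589 intr=37.2211 cont=32.3019 V=37.2211[EX]; j=2 S=144.7100 intr=0.0000 cont=6.3540 V=6.3540[hold]; j=3 S=225.7570 intr=0.0000 cont=0.0000 V=0.0000[hold]; j=4 S=352.1957 intr=0.0000 cont=0.0000 V=0.0000[hold]  S*(4)=92.7589
k=3: j=0 S=74.2650 intr=55.7150 cont=50.7958 V=55.7150[EX]; j=1 S=115.8583 intr=14.1217 cont=20.0020 V=20.0020[hold]; j=2 S=180.7465 intr=0.0000 cont=2.8589 V=2.8589[hold]; j=3 S=281.9764 intr=0.0000 cont=0.0000 V=0.0000[hold]  S*(3)=74.2650
k=2: j=0 S=92.7589 intr=37.2211 cont=35.3139 V=37.2211[EX]; j=1 S=144.7100 intr=0.0000 cont=10.4642 V=10.4642[hold]; j=2 S=225.7570 intr=0.0000 cont=1.2864 V=1.2864[hold]  S*(2)=92.7589
k=1: j=0 S=115.8583 intr=14.1217 cont=22.1073 V=22.1073[hold]; j=1 S=180.7465 intr=0.0000 cont=5.3672 V=5.3672[hold]  S*(1)=-
k=0: j=0 S=144.7100 intr=0.0000 cont=12.6962 V=12.6962[hold]  S*(0)=-

price = 12.6962
boundary = - - 92.7589 74.2650 92.7589
tree:
12.6962
22.1073 5.3672
37.2211 10.4642 1.2864
55.7150 20.0020 2.8589 0.0000
70.5216 37.2211 6.3540 0.0000 0.0000
82.3762 55.7150 14.1217 0.0000 0.0000 0.0000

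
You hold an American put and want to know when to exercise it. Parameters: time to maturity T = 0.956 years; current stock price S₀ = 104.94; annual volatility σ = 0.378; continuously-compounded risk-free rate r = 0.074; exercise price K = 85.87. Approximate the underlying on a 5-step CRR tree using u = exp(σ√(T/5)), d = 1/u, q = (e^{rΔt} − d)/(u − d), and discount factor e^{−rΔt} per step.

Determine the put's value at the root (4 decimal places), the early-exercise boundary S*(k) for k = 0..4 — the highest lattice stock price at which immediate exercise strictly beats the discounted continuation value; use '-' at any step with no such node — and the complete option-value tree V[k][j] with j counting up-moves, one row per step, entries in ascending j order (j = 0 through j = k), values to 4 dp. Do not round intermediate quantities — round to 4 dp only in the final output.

price = 4.5026
boundary = - - - 63.9135 54.1764
tree:
4.5026
7.8762 1.2794
13.4092 2.6040 0.0000
21.9565 5.3001 0.0000 0.0000
31.6936 10.7876 0.0000 0.0000 0.0000
39.9473 21.9565 0.0000 0.0000 0.0000 0.0000

params: Δt=0.19120 u=1.17973 d=0.84765 q=0.50168 e^(-rΔt)=0.98595
t_5 payoffs: 39.9473 21.9565 0.0000 0.0000 0.0000 0.0000
t_4: node(4,0) S=54.1764 payoff=31.6936 vs cont=30.4872 → 31.6936 [stop]  node(4,1) S=75.4007 payoff=10.4693 vs cont=10.7876 → 10.7876 [wait]  node(4,2) S=104.9400 payoff=0.0000 vs cont=0.0000 → 0.0000 [wait]  node(4,3) S=146.0517 payoff=0.0000 vs cont=0.0000 → 0.0000 [wait]  node(4,4) S=203.2694 payoff=0.0000 vs cont=0.0000 → 0.0000 [wait]  ⇒ S*(4)=54.1764
t_3: node(3,0) S=63.9135 payoff=21.9565 vs cont=20.9075 → 21.9565 [stop]  node(3,1) S=88.9525 payoff=0.0000 vs cont=5.3001 → 5.3001 [wait]  node(3,2) S=123.8009 payoff=0.0000 vs cont=0.0000 → 0.0000 [wait]  node(3,3) S=172.3016 payoff=0.0000 vs cont=0.0000 → 0.0000 [wait]  ⇒ S*(3)=63.9135
t_2: node(2,0) S=75.4007 payoff=10.4693 vs cont=13.4092 → 13.4092 [wait]  node(2,1) S=104.9400 payoff=0.0000 vs cont=2.6040 → 2.6040 [wait]  node(2,2) S=146.0517 payoff=0.0000 vs cont=0.0000 → 0.0000 [wait]  ⇒ S*(2)=-
t_1: node(1,0) S=88.9525 payoff=0.0000 vs cont=7.8762 → 7.8762 [wait]  node(1,1) S=123.8009 payoff=0.0000 vs cont=1.2794 → 1.2794 [wait]  ⇒ S*(1)=-
t_0: node(0,0) S=104.9400 payoff=0.0000 vs cont=4.5026 → 4.5026 [wait]  ⇒ S*(0)=-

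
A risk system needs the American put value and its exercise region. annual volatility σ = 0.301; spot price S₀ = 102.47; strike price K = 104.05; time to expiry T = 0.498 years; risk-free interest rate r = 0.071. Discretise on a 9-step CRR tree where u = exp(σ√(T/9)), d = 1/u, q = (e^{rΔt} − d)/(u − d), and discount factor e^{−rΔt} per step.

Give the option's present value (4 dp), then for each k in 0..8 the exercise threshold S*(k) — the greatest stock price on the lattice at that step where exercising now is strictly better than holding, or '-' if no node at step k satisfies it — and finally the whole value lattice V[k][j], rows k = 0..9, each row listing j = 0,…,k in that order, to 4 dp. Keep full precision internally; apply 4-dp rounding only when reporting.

price = 8.1740
boundary = - - - 82.8604 77.1964 82.8604 77.1964 82.8604 88.9399
tree:
8.1740
11.5814 4.9643
15.9256 7.4983 2.5687
21.1896 10.9926 4.2000 1.0217
26.8536 15.5665 6.6842 1.8463 0.2376
32.1304 21.1896 10.2858 3.2766 0.4868 0.0000
37.0466 26.8536 15.1683 5.6757 0.9976 0.0000 0.0000
41.6266 32.1304 21.1896 9.5021 2.0443 0.0000 0.0000 0.0000
45.8936 37.0466 26.8536 15.1101 4.1892 0.0000 0.0000 0.0000 0.0000
49.8690 41.6266 32.1304 21.1896 8.5844 0.0000 0.0000 0.0000 0.0000 0.0000

Δt=0.05533  u=1.07337  d=0.93164  q=0.51008  discount=0.99608
step 9 (expiry): payoffs max(K−S,0) = 49.8690 41.6266 32.1304 21.1896 8.5844 0.0000 0.0000 0.0000 0.0000 0.0000
step 8: (k=8,j=0): S=58.1564, (K−S)⁺=45.8936, hold=45.4857 ⇒ V=45.8936 exercise | (k=8,j=1): S=67.0034, (K−S)⁺=37.0466, hold=36.6386 ⇒ V=37.0466 exercise | (k=8,j=2): S=77.1964, (K−S)⁺=26.8536, hold=26.4456 ⇒ V=26.8536 exercise | (k=8,j=3): S=88.9399, (K−S)⁺=15.1101, hold=14.7021 ⇒ V=15.1101 exercise | (k=8,j=4): S=102.4700, (K−S)⁺=1.5800, hold=4.1892 ⇒ V=4.1892 continue | (k=8,j=5): S=118.0583, (K−S)⁺=0.0000, hold=0.0000 ⇒ V=0.0000 continue | (k=8,j=6): S=136.0180, (K−S)⁺=0.0000, hold=0.0000 ⇒ V=0.0000 continue | (k=8,j=7): S=156.7099, (K−S)⁺=0.0000, hold=0.0000 ⇒ V=0.0000 continue | (k=8,j=8): S=180.5495, (K−S)⁺=0.0000, hold=0.0000 ⇒ V=0.0000 continue  boundary S*=88.9399
step 7: (k=7,j=0): S=62.4234, (K−S)⁺=41.6266, hold=41.2187 ⇒ V=41.6266 exercise | (k=7,j=1): S=71.9196, (K−S)⁺=32.1304, hold=31.7225 ⇒ V=32.1304 exercise | (k=7,j=2): S=82.8604, (K−S)⁺=21.1896, hold=20.7816 ⇒ V=21.1896 exercise | (k=7,j=3): S=95.4656, (K−S)⁺=8.5844, hold=9.5021 ⇒ V=9.5021 continue | (k=7,j=4): S=109.9883, (K−S)⁺=0.0000, hold=2.0443 ⇒ V=2.0443 continue | (k=7,j=5): S=126.7204, (K−S)⁺=0.0000, hold=0.0000 ⇒ V=0.0000 continue | (k=7,j=6): S=145.9978, (K−S)⁺=0.0000, hold=0.0000 ⇒ V=0.0000 continue | (k=7,j=7): S=168.2079, (K−S)⁺=0.0000, hold=0.0000 ⇒ V=0.0000 continue  boundary S*=82.8604
step 6: (k=6,j=0): S=67.0034, (K−S)⁺=37.0466, hold=36.6386 ⇒ V=37.0466 exercise | (k=6,j=1): S=77.1964, (K−S)⁺=26.8536, hold=26.4456 ⇒ V=26.8536 exercise | (k=6,j=2): S=88.9399, (K−S)⁺=15.1101, hold=15.1683 ⇒ V=15.1683 continue | (k=6,j=3): S=102.4700, (K−S)⁺=1.5800, hold=5.6757 ⇒ V=5.6757 continue | (k=6,j=4): S=118.0583, (K−S)⁺=0.0000, hold=0.9976 ⇒ V=0.9976 continue | (k=6,j=5): S=136.0180, (K−S)⁺=0.0000, hold=0.0000 ⇒ V=0.0000 continue | (k=6,j=6): S=156.7099, (K−S)⁺=0.0000, hold=0.0000 ⇒ V=0.0000 continue  boundary S*=77.1964
step 5: (k=5,j=0): S=71.9196, (K−S)⁺=32.1304, hold=31.7225 ⇒ V=32.1304 exercise | (k=5,j=1): S=82.8604, (K−S)⁺=21.1896, hold=20.8113 ⇒ V=21.1896 exercise | (k=5,j=2): S=95.4656, (K−S)⁺=8.5844, hold=10.2858 ⇒ V=10.2858 continue | (k=5,j=3): S=109.9883, (K−S)⁺=0.0000, hold=3.2766 ⇒ V=3.2766 continue | (k=5,j=4): S=126.7204, (K−S)⁺=0.0000, hold=0.4868 ⇒ V=0.4868 continue | (k=5,j=5): S=145.9978, (K−S)⁺=0.0000, hold=0.0000 ⇒ V=0.0000 continue  boundary S*=82.8604
step 4: (k=4,j=0): S=77.1964, (K−S)⁺=26.8536, hold=26.4456 ⇒ V=26.8536 exercise | (k=4,j=1): S=88.9399, (K−S)⁺=15.1101, hold=15.5665 ⇒ V=15.5665 continue | (k=4,j=2): S=102.4700, (K−S)⁺=1.5800, hold=6.6842 ⇒ V=6.6842 continue | (k=4,j=3): S=118.0583, (K−S)⁺=0.0000, hold=1.8463 ⇒ V=1.8463 continue | (k=4,j=4): S=136.0180, (K−S)⁺=0.0000, hold=0.2376 ⇒ V=0.2376 continue  boundary S*=77.1964
step 3: (k=3,j=0): S=82.8604, (K−S)⁺=21.1896, hold=21.0136 ⇒ V=21.1896 exercise | (k=3,j=1): S=95.4656, (K−S)⁺=8.5844, hold=10.9926 ⇒ V=10.9926 continue | (k=3,j=2): S=109.9883, (K−S)⁺=0.0000, hold=4.2000 ⇒ V=4.2000 continue | (k=3,j=3): S=126.7204, (K−S)⁺=0.0000, hold=1.0217 ⇒ V=1.0217 continue  boundary S*=82.8604
step 2: (k=2,j=0): S=88.9399, (K−S)⁺=15.1101, hold=15.9256 ⇒ V=15.9256 continue | (k=2,j=1): S=102.4700, (K−S)⁺=1.5800, hold=7.4983 ⇒ V=7.4983 continue | (k=2,j=2): S=118.0583, (K−S)⁺=0.0000, hold=2.5687 ⇒ V=2.5687 continue  boundary S*=-
step 1: (k=1,j=0): S=95.4656, (K−S)⁺=8.5844, hold=11.5814 ⇒ V=11.5814 continue | (k=1,j=1): S=109.9883, (K−S)⁺=0.0000, hold=4.9643 ⇒ V=4.9643 continue  boundary S*=-
step 0: (k=0,j=0): S=102.4700, (K−S)⁺=1.5800, hold=8.1740 ⇒ V=8.1740 continue  boundary S*=-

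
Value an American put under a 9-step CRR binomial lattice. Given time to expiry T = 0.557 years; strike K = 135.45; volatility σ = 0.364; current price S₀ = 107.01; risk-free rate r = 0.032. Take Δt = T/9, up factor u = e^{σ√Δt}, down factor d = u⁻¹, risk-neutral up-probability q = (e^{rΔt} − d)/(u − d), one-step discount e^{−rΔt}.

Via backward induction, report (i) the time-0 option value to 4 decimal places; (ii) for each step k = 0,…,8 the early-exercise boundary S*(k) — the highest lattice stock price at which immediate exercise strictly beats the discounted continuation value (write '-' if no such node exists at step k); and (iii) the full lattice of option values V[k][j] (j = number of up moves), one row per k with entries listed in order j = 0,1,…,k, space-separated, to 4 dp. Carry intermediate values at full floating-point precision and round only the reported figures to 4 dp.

price = 30.6479
boundary = - - 89.2833 81.5536 89.2833 97.7456 89.2833 97.7456 107.0100
tree:
30.6479
38.1578 22.9028
46.1667 29.9204 15.6422
53.8964 37.8199 21.7639 9.2907
60.9569 46.1667 29.2270 14.0319 4.3602
67.4062 53.8964 37.7044 20.4623 7.3505 1.2445
73.2971 60.9569 46.1667 28.5521 12.0680 2.4369 0.0000
78.6779 67.4062 53.8964 37.7044 19.0775 4.7719 0.0000 0.0000
83.5930 73.2971 60.9569 46.1667 28.4400 9.3442 0.0000 0.0000 0.0000
88.0825 78.6779 67.4062 53.8964 37.7044 18.2975 0.0000 0.0000 0.0000 0.0000

params: Δt=0.06189 u=1.09478 d=0.91342 q=0.48831 e^(-rΔt)=0.99802
t_9 payoffs: 88.0825 78.6779 67.4062 53.8964 37.7044 18.2975 0.0000 0.0000 0.0000 0.0000
t_8: node(8,0) S=51.8570 payoff=83.5930 vs cont=83.3250 → 83.5930 [stop]  node(8,1) S=62.1529 payoff=73.2971 vs cont=73.0291 → 73.2971 [stop]  node(8,2) S=74.4931 payoff=60.9569 vs cont=60.6889 → 60.9569 [stop]  node(8,3) S=89.2833 payoff=46.1667 vs cont=45.8987 → 46.1667 [stop]  node(8,4) S=107.0100 payoff=28.4400 vs cont=28.1720 → 28.4400 [stop]  node(8,5) S=128.2563 payoff=7.1937 vs cont=9.3442 → 9.3442 [wait]  node(8,6) S=153.7209 payoff=0.0000 vs cont=0.0000 → 0.0000 [wait]  node(8,7) S=184.2413 payoff=0.0000 vs cont=0.0000 → 0.0000 [wait]  node(8,8) S=220.8214 payoff=0.0000 vs cont=0.0000 → 0.0000 [wait]  ⇒ S*(8)=107.0100
t_7: node(7,0) S=56.7721 payoff=78.6779 vs cont=78.4100 → 78.6779 [stop]  node(7,1) S=68.0438 payoff=67.4062 vs cont=67.1382 → 67.4062 [stop]  node(7,2) S=81.5536 payoff=53.8964 vs cont=53.6284 → 53.8964 [stop]  node(7,3) S=97.7456 payoff=37.7044 vs cont=37.4364 → 37.7044 [stop]  node(7,4) S=117.1525 payoff=18.2975 vs cont=19.0775 → 19.0775 [wait]  node(7,5) S=140.4125 payoff=0.0000 vs cont=4.7719 → 4.7719 [wait]  node(7,6) S=168.2906 payoff=0.0000 vs cont=0.0000 → 0.0000 [wait]  node(7,7) S=201.7038 payoff=0.0000 vs cont=0.0000 → 0.0000 [wait]  ⇒ S*(7)=97.7456
t_6: node(6,0) S=62.1529 payoff=73.2971 vs cont=73.0291 → 73.2971 [stop]  node(6,1) S=74.4931 payoff=60.9569 vs cont=60.6889 → 60.9569 [stop]  node(6,2) S=89.2833 payoff=46.1667 vs cont=45.8987 → 46.1667 [stop]  node(6,3) S=107.0100 payoff=28.4400 vs cont=28.5521 → 28.5521 [wait]  node(6,4) S=128.2563 payoff=7.1937 vs cont=12.0680 → 12.0680 [wait]  node(6,5) S=153.7209 payoff=0.0000 vs cont=2.4369 → 2.4369 [wait]  node(6,6) S=184.2413 payoff=0.0000 vs cont=0.0000 → 0.0000 [wait]  ⇒ S*(6)=89.2833
t_5: node(5,0) S=68.0438 payoff=67.4062 vs cont=67.1382 → 67.4062 [stop]  node(5,1) S=81.5536 payoff=53.8964 vs cont=53.6284 → 53.8964 [stop]  node(5,2) S=97.7456 payoff=37.7044 vs cont=37.4911 → 37.7044 [stop]  node(5,3) S=117.1525 payoff=18.2975 vs cont=20.4623 → 20.4623 [wait]  node(5,4) S=140.4125 payoff=0.0000 vs cont=7.3505 → 7.3505 [wait]  node(5,5) S=168.2906 payoff=0.0000 vs cont=1.2445 → 1.2445 [wait]  ⇒ S*(5)=97.7456
t_4: node(4,0) S=74.4931 payoff=60.9569 vs cont=60.6889 → 60.9569 [stop]  node(4,1) S=89.2833 payoff=46.1667 vs cont=45.8987 → 46.1667 [stop]  node(4,2) S=107.0100 payoff=28.4400 vs cont=29.2270 → 29.2270 [wait]  node(4,3) S=128.2563 payoff=7.1937 vs cont=14.0319 → 14.0319 [wait]  node(4,4) S=153.7209 payoff=0.0000 vs cont=4.3602 → 4.3602 [wait]  ⇒ S*(4)=89.2833
t_3: node(3,0) S=81.5536 payoff=53.8964 vs cont=53.6284 → 53.8964 [stop]  node(3,1) S=97.7456 payoff=37.7044 vs cont=37.8199 → 37.8199 [wait]  node(3,2) S=117.1525 payoff=18.2975 vs cont=21.7639 → 21.7639 [wait]  node(3,3) S=140.4125 payoff=0.0000 vs cont=9.2907 → 9.2907 [wait]  ⇒ S*(3)=81.5536
t_2: node(2,0) S=89.2833 payoff=46.1667 vs cont=45.9550 → 46.1667 [stop]  node(2,1) S=107.0100 payoff=28.4400 vs cont=29.9204 → 29.9204 [wait]  node(2,2) S=128.2563 payoff=7.1937 vs cont=15.6422 → 15.6422 [wait]  ⇒ S*(2)=89.2833
t_1: node(1,0) S=97.7456 payoff=37.7044 vs cont=38.1578 → 38.1578 [wait]  node(1,1) S=117.1525 payoff=18.2975 vs cont=22.9028 → 22.9028 [wait]  ⇒ S*(1)=-
t_0: node(0,0) S=107.0100 payoff=28.4400 vs cont=30.6479 → 30.6479 [wait]  ⇒ S*(0)=-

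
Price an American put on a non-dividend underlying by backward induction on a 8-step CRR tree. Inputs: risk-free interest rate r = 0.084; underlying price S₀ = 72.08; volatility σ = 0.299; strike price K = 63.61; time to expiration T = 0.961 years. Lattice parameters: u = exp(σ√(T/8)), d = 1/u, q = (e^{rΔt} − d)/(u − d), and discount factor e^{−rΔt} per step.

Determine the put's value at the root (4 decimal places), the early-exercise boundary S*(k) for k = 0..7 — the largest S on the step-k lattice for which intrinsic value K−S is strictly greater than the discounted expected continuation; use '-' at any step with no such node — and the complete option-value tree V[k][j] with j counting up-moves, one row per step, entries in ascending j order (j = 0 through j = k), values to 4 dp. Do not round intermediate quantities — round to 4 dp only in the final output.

price = 3.0807
boundary = - - - - 47.6201 42.9323 47.6201 52.8197
tree:
3.0807
4.8726 1.5060
7.4935 2.5763 0.5589
11.1537 4.2999 1.0540 0.1180
15.9899 6.9585 1.9581 0.2498 0.0000
20.6777 10.8251 3.5663 0.5290 0.0000 0.0000
24.9041 15.9899 6.3237 1.1202 0.0000 0.0000 0.0000
28.7143 20.6777 10.7903 2.3720 0.0000 0.0000 0.0000 0.0000
32.1495 24.9041 15.9899 5.0228 0.0000 0.0000 0.0000 0.0000 0.0000

Δt=0.12012  u=1.10919  d=0.90156  q=0.52296  discount=0.98996
step 8 (expiry): payoffs max(K−S,0) = 32.1495 24.9041 15.9899 5.0228 0.0000 0.0000 0.0000 0.0000 0.0000
step 7: (k=7,j=0): S=34.8957, (K−S)⁺=28.7143, hold=28.0757 ⇒ V=28.7143 exercise | (k=7,j=1): S=42.9323, (K−S)⁺=20.6777, hold=20.0391 ⇒ V=20.6777 exercise | (k=7,j=2): S=52.8197, (K−S)⁺=10.7903, hold=10.1516 ⇒ V=10.7903 exercise | (k=7,j=3): S=64.9843, (K−S)⁺=0.0000, hold=2.3720 ⇒ V=2.3720 continue | (k=7,j=4): S=79.9505, (K−S)⁺=0.0000, hold=0.0000 ⇒ V=0.0000 continue | (k=7,j=5): S=98.3634, (K−S)⁺=0.0000, hold=0.0000 ⇒ V=0.0000 continue | (k=7,j=6): S=121.0168, (K−S)⁺=0.0000, hold=0.0000 ⇒ V=0.0000 continue | (k=7,j=7): S=148.8874, (K−S)⁺=0.0000, hold=0.0000 ⇒ V=0.0000 continue  boundary S*=52.8197
step 6: (k=6,j=0): S=38.7059, (K−S)⁺=24.9041, hold=24.2654 ⇒ V=24.9041 exercise | (k=6,j=1): S=47.6201, (K−S)⁺=15.9899, hold=15.3513 ⇒ V=15.9899 exercise | (k=6,j=2): S=58.5872, (K−S)⁺=5.0228, hold=6.3237 ⇒ V=6.3237 continue | (k=6,j=3): S=72.0800, (K−S)⁺=0.0000, hold=1.1202 ⇒ V=1.1202 continue | (k=6,j=4): S=88.6803, (K−S)⁺=0.0000, hold=0.0000 ⇒ V=0.0000 continue | (k=6,j=5): S=109.1037, (K−S)⁺=0.0000, hold=0.0000 ⇒ V=0.0000 continue | (k=6,j=6): S=134.2307, (K−S)⁺=0.0000, hold=0.0000 ⇒ V=0.0000 continue  boundary S*=47.6201
step 5: (k=5,j=0): S=42.9323, (K−S)⁺=20.6777, hold=20.0391 ⇒ V=20.6777 exercise | (k=5,j=1): S=52.8197, (K−S)⁺=10.7903, hold=10.8251 ⇒ V=10.8251 continue | (k=5,j=2): S=64.9843, (K−S)⁺=0.0000, hold=3.5663 ⇒ V=3.5663 continue | (k=5,j=3): S=79.9505, (K−S)⁺=0.0000, hold=0.5290 ⇒ V=0.5290 continue | (k=5,j=4): S=98.3634, (K−S)⁺=0.0000, hold=0.0000 ⇒ V=0.0000 continue | (k=5,j=5): S=121.0168, (K−S)⁺=0.0000, hold=0.0000 ⇒ V=0.0000 continue  boundary S*=42.9323
step 4: (k=4,j=0): S=47.6201, (K−S)⁺=15.9899, hold=15.3693 ⇒ V=15.9899 exercise | (k=4,j=1): S=58.5872, (K−S)⁺=5.0228, hold=6.9585 ⇒ V=6.9585 continue | (k=4,j=2): S=72.0800, (K−S)⁺=0.0000, hold=1.9581 ⇒ V=1.9581 continue | (k=4,j=3): S=88.6803, (K−S)⁺=0.0000, hold=0.2498 ⇒ V=0.2498 continue | (k=4,j=4): S=109.1037, (K−S)⁺=0.0000, hold=0.0000 ⇒ V=0.0000 continue  boundary S*=47.6201
step 3: (k=3,j=0): S=52.8197, (K−S)⁺=10.7903, hold=11.1537 ⇒ V=11.1537 continue | (k=3,j=1): S=64.9843, (K−S)⁺=0.0000, hold=4.2999 ⇒ V=4.2999 continue | (k=3,j=2): S=79.9505, (K−S)⁺=0.0000, hold=1.0540 ⇒ V=1.0540 continue | (k=3,j=3): S=98.3634, (K−S)⁺=0.0000, hold=0.1180 ⇒ V=0.1180 continue  boundary S*=-
step 2: (k=2,j=0): S=58.5872, (K−S)⁺=5.0228, hold=7.4935 ⇒ V=7.4935 continue | (k=2,j=1): S=72.0800, (K−S)⁺=0.0000, hold=2.5763 ⇒ V=2.5763 continue | (k=2,j=2): S=88.6803, (K−S)⁺=0.0000, hold=0.5589 ⇒ V=0.5589 continue  boundary S*=-
step 1: (k=1,j=0): S=64.9843, (K−S)⁺=0.0000, hold=4.8726 ⇒ V=4.8726 continue | (k=1,j=1): S=79.9505, (K−S)⁺=0.0000, hold=1.5060 ⇒ V=1.5060 continue  boundary S*=-
step 0: (k=0,j=0): S=72.0800, (K−S)⁺=0.0000, hold=3.0807 ⇒ V=3.0807 continue  boundary S*=-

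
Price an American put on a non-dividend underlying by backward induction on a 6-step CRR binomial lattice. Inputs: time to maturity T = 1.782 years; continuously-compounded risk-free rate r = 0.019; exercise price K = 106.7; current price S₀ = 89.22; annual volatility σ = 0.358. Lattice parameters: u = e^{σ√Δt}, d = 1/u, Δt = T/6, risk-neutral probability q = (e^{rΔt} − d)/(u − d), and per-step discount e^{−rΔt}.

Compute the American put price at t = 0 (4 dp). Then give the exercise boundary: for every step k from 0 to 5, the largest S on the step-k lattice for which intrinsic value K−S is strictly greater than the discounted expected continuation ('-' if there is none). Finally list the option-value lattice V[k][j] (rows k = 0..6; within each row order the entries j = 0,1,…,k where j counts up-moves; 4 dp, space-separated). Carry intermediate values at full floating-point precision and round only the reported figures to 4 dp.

price = 27.2170
boundary = - - - 49.6898 60.3947 73.4058
tree:
27.2170
36.1976 17.2479
46.3936 24.9436 8.6313
57.0102 34.7811 13.9640 2.6202
65.8177 46.3053 21.9867 4.9325 0.0000
73.0640 57.0102 33.2942 9.2855 0.0000 0.0000
79.0260 65.8177 46.3053 17.4800 0.0000 0.0000 0.0000

params: Δt=0.29700 u=1.21543 d=0.82275 q=0.46579 e^(-rΔt)=0.99437
t_6 payoffs: 79.0260 65.8177 46.3053 17.4800 0.0000 0.0000 0.0000
t_5: node(5,0) S=33.6360 payoff=73.0640 vs cont=72.4636 → 73.0640 [stop]  node(5,1) S=49.6898 payoff=57.0102 vs cont=56.4098 → 57.0102 [stop]  node(5,2) S=73.4058 payoff=33.2942 vs cont=32.6938 → 33.2942 [stop]  node(5,3) S=108.4411 payoff=0.0000 vs cont=9.2855 → 9.2855 [wait]  node(5,4) S=160.1980 payoff=0.0000 vs cont=0.0000 → 0.0000 [wait]  node(5,5) S=236.6576 payoff=0.0000 vs cont=0.0000 → 0.0000 [wait]  ⇒ S*(5)=73.4058
t_4: node(4,0) S=40.8823 payoff=65.8177 vs cont=65.2173 → 65.8177 [stop]  node(4,1) S=60.3947 payoff=46.3053 vs cont=45.7049 → 46.3053 [stop]  node(4,2) S=89.2200 payoff=17.4800 vs cont=21.9867 → 21.9867 [wait]  node(4,3) S=131.8031 payoff=0.0000 vs cont=4.9325 → 4.9325 [wait]  node(4,4) S=194.7102 payoff=0.0000 vs cont=0.0000 → 0.0000 [wait]  ⇒ S*(4)=60.3947
t_3: node(3,0) S=49.6898 payoff=57.0102 vs cont=56.4098 → 57.0102 [stop]  node(3,1) S=73.4058 payoff=33.2942 vs cont=34.7811 → 34.7811 [wait]  node(3,2) S=108.4411 payoff=0.0000 vs cont=13.9640 → 13.9640 [wait]  node(3,3) S=160.1980 payoff=0.0000 vs cont=2.6202 → 2.6202 [wait]  ⇒ S*(3)=49.6898
t_2: node(2,0) S=60.3947 payoff=46.3053 vs cont=46.3936 → 46.3936 [wait]  node(2,1) S=89.2200 payoff=17.4800 vs cont=24.9436 → 24.9436 [wait]  node(2,2) S=131.8031 payoff=0.0000 vs cont=8.6313 → 8.6313 [wait]  ⇒ S*(2)=-
t_1: node(1,0) S=73.4058 payoff=33.2942 vs cont=36.1976 → 36.1976 [wait]  node(1,1) S=108.4411 payoff=0.0000 vs cont=17.2479 → 17.2479 [wait]  ⇒ S*(1)=-
t_0: node(0,0) S=89.2200 payoff=17.4800 vs cont=27.2170 → 27.2170 [wait]  ⇒ S*(0)=-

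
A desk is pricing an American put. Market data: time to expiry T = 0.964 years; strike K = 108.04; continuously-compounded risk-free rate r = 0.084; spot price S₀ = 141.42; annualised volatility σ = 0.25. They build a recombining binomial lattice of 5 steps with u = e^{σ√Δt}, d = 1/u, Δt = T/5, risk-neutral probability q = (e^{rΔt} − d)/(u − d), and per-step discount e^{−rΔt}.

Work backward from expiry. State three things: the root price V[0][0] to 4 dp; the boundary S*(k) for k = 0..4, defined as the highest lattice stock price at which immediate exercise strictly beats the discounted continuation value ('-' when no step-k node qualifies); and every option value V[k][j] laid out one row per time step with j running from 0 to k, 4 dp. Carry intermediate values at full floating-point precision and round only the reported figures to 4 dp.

Δt=0.19280, u=1.11602, d=0.89604, q=0.54680, disc=e^(-rΔt)=0.98394
k=5 terminal: V=max(K-S,0) → 26.3549 6.3004 0.0000 0.0000 0.0000 0.0000
k=4: j=0 S=91.1626 intr=16.8774 cont=15.1418 V=16.8774[EX]; j=1 S=113.5439 intr=0.0000 cont=2.8094 V=2.8094[hold]; j=2 S=141.4200 intr=0.0000 cont=0.0000 V=0.0000[hold]; j=3 S=176.1400 intr=0.0000 cont=0.0000 V=0.0000[hold]; j=4 S=219.3841 intr=0.0000 cont=0.0000 V=0.0000[hold]  S*(4)=91.1626
k=3: j=0 S=101.7396 intr=6.3004 cont=9.0375 V=9.0375[hold]; j=1 S=126.7177 intr=0.0000 cont=1.2528 V=1.2528[hold]; j=2 S=157.8281 intr=0.0000 cont=0.0000 V=0.0000[hold]; j=3 S=196.5765 intr=0.0000 cont=0.0000 V=0.0000[hold]  S*(3)=-
k=2: j=0 S=113.5439 intr=0.0000 cont=4.7040 V=4.7040[hold]; j=1 S=141.4200 intr=0.0000 cont=0.5586 V=0.5586[hold]; j=2 S=176.1400 intr=0.0000 cont=0.0000 V=0.0000[hold]  S*(2)=-
k=1: j=0 S=126.7177 intr=0.0000 cont=2.3981 V=2.3981[hold]; j=1 S=157.8281 intr=0.0000 cont=0.2491 V=0.2491[hold]  S*(1)=-
k=0: j=0 S=141.4200 intr=0.0000 cont=1.2034 V=1.2034[hold]  S*(0)=-

price = 1.2034
boundary = - - - - 91.1626
tree:
1.2034
2.3981 0.2491
4.7040 0.5586 0.0000
9.0375 1.2528 0.0000 0.0000
16.8774 2.8094 0.0000 0.0000 0.0000
26.3549 6.3004 0.0000 0.0000 0.0000 0.0000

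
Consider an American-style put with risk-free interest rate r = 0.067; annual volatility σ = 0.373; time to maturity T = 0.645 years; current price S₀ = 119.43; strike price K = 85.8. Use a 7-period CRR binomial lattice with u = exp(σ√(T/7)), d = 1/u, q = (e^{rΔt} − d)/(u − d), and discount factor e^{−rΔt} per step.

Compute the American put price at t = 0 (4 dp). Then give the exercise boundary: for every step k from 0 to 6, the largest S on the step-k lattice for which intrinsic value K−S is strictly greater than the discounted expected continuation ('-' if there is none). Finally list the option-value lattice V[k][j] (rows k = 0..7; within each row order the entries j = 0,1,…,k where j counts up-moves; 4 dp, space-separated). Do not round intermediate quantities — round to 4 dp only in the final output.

Δt=0.09214, u=1.11988, d=0.89295, q=0.49901, disc=e^(-rΔt)=0.99385
k=7 terminal: V=max(K-S,0) → 31.7364 17.9968 0.7655 0.0000 0.0000 0.0000 0.0000 0.0000
k=6: j=0 S=60.5449 intr=25.2551 cont=24.7271 V=25.2551[EX]; j=1 S=75.9316 intr=9.8684 cont=9.3403 V=9.8684[EX]; j=2 S=95.2287 intr=0.0000 cont=0.3811 V=0.3811[hold]; j=3 S=119.4300 intr=0.0000 cont=0.0000 V=0.0000[hold]; j=4 S=149.7817 intr=0.0000 cont=0.0000 V=0.0000[hold]; j=5 S=187.8470 intr=0.0000 cont=0.0000 V=0.0000[hold]; j=6 S=235.5861 intr=0.0000 cont=0.0000 V=0.0000[hold]  S*(6)=75.9316
k=5: j=0 S=67.8032 intr=17.9968 cont=17.4688 V=17.9968[EX]; j=1 S=85.0345 intr=0.7655 cont=5.1025 V=5.1025[hold]; j=2 S=106.6451 intr=0.0000 cont=0.1898 V=0.1898[hold]; j=3 S=133.7476 intr=0.0000 cont=0.0000 V=0.0000[hold]; j=4 S=167.7380 intr=0.0000 cont=0.0000 V=0.0000[hold]; j=5 S=210.3666 intr=0.0000 cont=0.0000 V=0.0000[hold]  S*(5)=67.8032
k=4: j=0 S=75.9316 intr=9.8684 cont=11.4912 V=11.4912[hold]; j=1 S=95.2287 intr=0.0000 cont=2.6347 V=2.6347[hold]; j=2 S=119.4300 intr=0.0000 cont=0.0945 V=0.0945[hold]; j=3 S=149.7817 intr=0.0000 cont=0.0000 V=0.0000[hold]; j=4 S=187.8470 intr=0.0000 cont=0.0000 V=0.0000[hold]  S*(4)=-
k=3: j=0 S=85.0345 intr=0.7655 cont=7.0282 V=7.0282[hold]; j=1 S=106.6451 intr=0.0000 cont=1.3587 V=1.3587[hold]; j=2 S=133.7476 intr=0.0000 cont=0.0470 V=0.0470[hold]; j=3 S=167.7380 intr=0.0000 cont=0.0000 V=0.0000[hold]  S*(3)=-
k=2: j=0 S=95.2287 intr=0.0000 cont=4.1732 V=4.1732[hold]; j=1 S=119.4300 intr=0.0000 cont=0.6998 V=0.6998[hold]; j=2 S=149.7817 intr=0.0000 cont=0.0234 V=0.0234[hold]  S*(2)=-
k=1: j=0 S=106.6451 intr=0.0000 cont=2.4249 V=2.4249[hold]; j=1 S=133.7476 intr=0.0000 cont=0.3601 V=0.3601[hold]  S*(1)=-
k=0: j=0 S=119.4300 intr=0.0000 cont=1.3859 V=1.3859[hold]  S*(0)=-

price = 1.3859
boundary = - - - - - 67.8032 75.9316
tree:
1.3859
2.4249 0.3601
4.1732 0.6998 0.0234
7.0282 1.3587 0.0470 0.0000
11.4912 2.6347 0.0945 0.0000 0.0000
17.9968 5.1025 0.1898 0.0000 0.0000 0.0000
25.2551 9.8684 0.3811 0.0000 0.0000 0.0000 0.0000
31.7364 17.9968 0.7655 0.0000 0.0000 0.0000 0.0000 0.0000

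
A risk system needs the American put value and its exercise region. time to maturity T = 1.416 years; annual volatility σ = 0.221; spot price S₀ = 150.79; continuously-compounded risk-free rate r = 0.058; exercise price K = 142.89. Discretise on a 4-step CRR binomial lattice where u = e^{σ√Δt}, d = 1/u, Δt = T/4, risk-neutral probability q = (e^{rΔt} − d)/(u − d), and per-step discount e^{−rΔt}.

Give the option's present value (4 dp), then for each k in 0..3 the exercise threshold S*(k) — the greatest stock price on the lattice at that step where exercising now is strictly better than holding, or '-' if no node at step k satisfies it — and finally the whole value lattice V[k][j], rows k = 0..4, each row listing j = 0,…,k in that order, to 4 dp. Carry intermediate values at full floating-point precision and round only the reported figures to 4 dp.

params: Δt=0.35400 u=1.14053 d=0.87679 q=0.54583 e^(-rΔt)=0.97968
t_4 payoffs: 53.7751 26.9692 0.0000 0.0000 0.0000
t_3: node(3,0) S=101.6380 payoff=41.2520 vs cont=38.3481 → 41.2520 [stop]  node(3,1) S=132.2108 payoff=10.6792 vs cont=11.9997 → 11.9997 [wait]  node(3,2) S=171.9801 payoff=0.0000 vs cont=0.0000 → 0.0000 [wait]  node(3,3) S=223.7119 payoff=0.0000 vs cont=0.0000 → 0.0000 [wait]  ⇒ S*(3)=101.6380
t_2: node(2,0) S=115.9208 payoff=26.9692 vs cont=24.7714 → 26.9692 [stop]  node(2,1) S=150.7900 payoff=0.0000 vs cont=5.3392 → 5.3392 [wait]  node(2,2) S=196.1479 payoff=0.0000 vs cont=0.0000 → 0.0000 [wait]  ⇒ S*(2)=115.9208
t_1: node(1,0) S=132.2108 payoff=10.6792 vs cont=14.8547 → 14.8547 [wait]  node(1,1) S=171.9801 payoff=0.0000 vs cont=2.3756 → 2.3756 [wait]  ⇒ S*(1)=-
t_0: node(0,0) S=150.7900 payoff=0.0000 vs cont=7.8798 → 7.8798 [wait]  ⇒ S*(0)=-

price = 7.8798
boundary = - - 115.9208 101.6380
tree:
7.8798
14.8547 2.3756
26.9692 5.3392 0.0000
41.2520 11.9997 0.0000 0.0000
53.7751 26.9692 0.0000 0.0000 0.0000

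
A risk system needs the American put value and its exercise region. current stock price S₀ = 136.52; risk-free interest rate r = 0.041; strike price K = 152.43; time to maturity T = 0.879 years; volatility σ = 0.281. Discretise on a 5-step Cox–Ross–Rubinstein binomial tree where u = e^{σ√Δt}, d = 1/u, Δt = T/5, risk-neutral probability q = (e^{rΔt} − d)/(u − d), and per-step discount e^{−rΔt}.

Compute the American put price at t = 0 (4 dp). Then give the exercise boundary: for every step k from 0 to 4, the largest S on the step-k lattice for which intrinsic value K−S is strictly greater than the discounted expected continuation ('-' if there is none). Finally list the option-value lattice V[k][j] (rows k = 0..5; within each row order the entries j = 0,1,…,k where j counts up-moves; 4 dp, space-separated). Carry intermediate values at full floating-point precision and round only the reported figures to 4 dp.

price = 21.4146
boundary = - - 107.8599 121.3467 136.5200
tree:
21.4146
31.6820 11.5057
44.5701 19.3133 3.9017
56.5580 31.0833 7.8788 0.0000
67.2135 44.5701 15.9100 0.0000 0.0000
76.6848 56.5580 31.0833 0.0000 0.0000 0.0000

Δt=0.17580  u=1.12504  d=0.88886  q=0.50121  discount=0.99282
step 5 (expiry): payoffs max(K−S,0) = 76.6848 56.5580 31.0833 0.0000 0.0000 0.0000
step 4: (k=4,j=0): S=85.2165, (K−S)⁺=67.2135, hold=66.1188 ⇒ V=67.2135 exercise | (k=4,j=1): S=107.8599, (K−S)⁺=44.5701, hold=43.4754 ⇒ V=44.5701 exercise | (k=4,j=2): S=136.5200, (K−S)⁺=15.9100, hold=15.3928 ⇒ V=15.9100 exercise | (k=4,j=3): S=172.7956, (K−S)⁺=0.0000, hold=0.0000 ⇒ V=0.0000 continue | (k=4,j=4): S=218.7102, (K−S)⁺=0.0000, hold=0.0000 ⇒ V=0.0000 continue  boundary S*=136.5200
step 3: (k=3,j=0): S=95.8720, (K−S)⁺=56.5580, hold=55.4633 ⇒ V=56.5580 exercise | (k=3,j=1): S=121.3467, (K−S)⁺=31.0833, hold=29.9885 ⇒ V=31.0833 exercise | (k=3,j=2): S=153.5905, (K−S)⁺=0.0000, hold=7.8788 ⇒ V=7.8788 continue | (k=3,j=3): S=194.4021, (K−S)⁺=0.0000, hold=0.0000 ⇒ V=0.0000 continue  boundary S*=121.3467
step 2: (k=2,j=0): S=107.8599, (K−S)⁺=44.5701, hold=43.4754 ⇒ V=44.5701 exercise | (k=2,j=1): S=136.5200, (K−S)⁺=15.9100, hold=19.3133 ⇒ V=19.3133 continue | (k=2,j=2): S=172.7956, (K−S)⁺=0.0000, hold=3.9017 ⇒ V=3.9017 continue  boundary S*=107.8599
step 1: (k=1,j=0): S=121.3467, (K−S)⁺=31.0833, hold=31.6820 ⇒ V=31.6820 continue | (k=1,j=1): S=153.5905, (K−S)⁺=0.0000, hold=11.5057 ⇒ V=11.5057 continue  boundary S*=-
step 0: (k=0,j=0): S=136.5200, (K−S)⁺=15.9100, hold=21.4146 ⇒ V=21.4146 continue  boundary S*=-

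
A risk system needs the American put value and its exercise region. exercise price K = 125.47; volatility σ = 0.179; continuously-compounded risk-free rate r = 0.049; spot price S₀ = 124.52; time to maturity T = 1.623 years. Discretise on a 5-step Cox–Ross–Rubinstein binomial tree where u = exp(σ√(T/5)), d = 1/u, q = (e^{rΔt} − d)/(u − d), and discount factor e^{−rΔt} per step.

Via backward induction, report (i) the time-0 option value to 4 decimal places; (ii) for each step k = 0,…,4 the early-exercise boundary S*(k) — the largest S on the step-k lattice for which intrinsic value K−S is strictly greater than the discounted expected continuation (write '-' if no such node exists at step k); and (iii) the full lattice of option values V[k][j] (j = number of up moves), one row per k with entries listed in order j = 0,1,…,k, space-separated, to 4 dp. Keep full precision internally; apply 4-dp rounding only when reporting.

Δt=0.32460, u=1.10736, d=0.90305, q=0.55299, disc=e^(-rΔt)=0.98422
k=5 terminal: V=max(K-S,0) → 50.6899 33.7704 13.0228 0.0000 0.0000 0.0000
k=4: j=0 S=82.8088 intr=42.6612 cont=40.6813 V=42.6612[EX]; j=1 S=101.5449 intr=23.9251 cont=21.9453 V=23.9251[EX]; j=2 S=124.5200 intr=0.9500 cont=5.7294 V=5.7294[hold]; j=3 S=152.6934 intr=0.0000 cont=0.0000 V=0.0000[hold]; j=4 S=187.2412 intr=0.0000 cont=0.0000 V=0.0000[hold]  S*(4)=101.5449
k=3: j=0 S=91.6996 intr=33.7704 cont=31.7906 V=33.7704[EX]; j=1 S=112.4472 intr=13.0228 cont=13.6443 V=13.6443[hold]; j=2 S=137.8890 intr=0.0000 cont=2.5207 V=2.5207[hold]; j=3 S=169.0873 intr=0.0000 cont=0.0000 V=0.0000[hold]  S*(3)=91.6996
k=2: j=0 S=101.5449 intr=23.9251 cont=22.2835 V=23.9251[EX]; j=1 S=124.5200 intr=0.9500 cont=7.3747 V=7.3747[hold]; j=2 S=152.6934 intr=0.0000 cont=1.1090 V=1.1090[hold]  S*(2)=101.5449
k=1: j=0 S=112.4472 intr=13.0228 cont=14.5398 V=14.5398[hold]; j=1 S=137.8890 intr=0.0000 cont=3.8481 V=3.8481[hold]  S*(1)=-
k=0: j=0 S=124.5200 intr=0.9500 cont=8.4912 V=8.4912[hold]  S*(0)=-

price = 8.4912
boundary = - - 101.5449 91.6996 101.5449
tree:
8.4912
14.5398 3.8481
23.9251 7.3747 1.1090
33.7704 13.6443 2.5207 0.0000
42.6612 23.9251 5.7294 0.0000 0.0000
50.6899 33.7704 13.0228 0.0000 0.0000 0.0000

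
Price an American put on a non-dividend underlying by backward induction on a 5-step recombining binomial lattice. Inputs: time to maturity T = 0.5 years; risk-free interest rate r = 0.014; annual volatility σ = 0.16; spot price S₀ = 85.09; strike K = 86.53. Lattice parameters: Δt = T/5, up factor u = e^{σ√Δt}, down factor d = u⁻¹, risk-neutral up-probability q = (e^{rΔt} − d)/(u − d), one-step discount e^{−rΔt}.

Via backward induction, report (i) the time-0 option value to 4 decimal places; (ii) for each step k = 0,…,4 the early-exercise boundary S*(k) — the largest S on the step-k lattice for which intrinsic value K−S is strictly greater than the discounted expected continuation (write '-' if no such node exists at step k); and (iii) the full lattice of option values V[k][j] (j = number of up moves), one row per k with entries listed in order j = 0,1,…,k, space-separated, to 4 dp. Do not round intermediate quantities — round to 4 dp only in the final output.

price = 4.4930
boundary = - - - 73.1067 76.9008
tree:
4.4930
6.7732 2.2363
9.7903 3.7894 0.6968
13.4233 6.2020 1.3989 0.0000
17.0302 9.6292 2.8084 0.0000 0.0000
20.4592 13.4233 5.6382 0.0000 0.0000 0.0000

params: Δt=0.10000 u=1.05190 d=0.95066 q=0.50119 e^(-rΔt)=0.99860
t_5 payoffs: 20.4592 13.4233 5.6382 0.0000 0.0000 0.0000
t_4: node(4,0) S=69.4998 payoff=17.0302 vs cont=16.9092 → 17.0302 [stop]  node(4,1) S=76.9008 payoff=9.6292 vs cont=9.5081 → 9.6292 [stop]  node(4,2) S=85.0900 payoff=1.4400 vs cont=2.8084 → 2.8084 [wait]  node(4,3) S=94.1512 payoff=0.0000 vs cont=0.0000 → 0.0000 [wait]  node(4,4) S=104.1774 payoff=0.0000 vs cont=0.0000 → 0.0000 [wait]  ⇒ S*(4)=76.9008
t_3: node(3,0) S=73.1067 payoff=13.4233 vs cont=13.3022 → 13.4233 [stop]  node(3,1) S=80.8918 payoff=5.6382 vs cont=6.2020 → 6.2020 [wait]  node(3,2) S=89.5060 payoff=0.0000 vs cont=1.3989 → 1.3989 [wait]  node(3,3) S=99.0375 payoff=0.0000 vs cont=0.0000 → 0.0000 [wait]  ⇒ S*(3)=73.1067
t_2: node(2,0) S=76.9008 payoff=9.6292 vs cont=9.7903 → 9.7903 [wait]  node(2,1) S=85.0900 payoff=1.4400 vs cont=3.7894 → 3.7894 [wait]  node(2,2) S=94.1512 payoff=0.0000 vs cont=0.6968 → 0.6968 [wait]  ⇒ S*(2)=-
t_1: node(1,0) S=80.8918 payoff=5.6382 vs cont=6.7732 → 6.7732 [wait]  node(1,1) S=89.5060 payoff=0.0000 vs cont=2.2363 → 2.2363 [wait]  ⇒ S*(1)=-
t_0: node(0,0) S=85.0900 payoff=1.4400 vs cont=4.4930 → 4.4930 [wait]  ⇒ S*(0)=-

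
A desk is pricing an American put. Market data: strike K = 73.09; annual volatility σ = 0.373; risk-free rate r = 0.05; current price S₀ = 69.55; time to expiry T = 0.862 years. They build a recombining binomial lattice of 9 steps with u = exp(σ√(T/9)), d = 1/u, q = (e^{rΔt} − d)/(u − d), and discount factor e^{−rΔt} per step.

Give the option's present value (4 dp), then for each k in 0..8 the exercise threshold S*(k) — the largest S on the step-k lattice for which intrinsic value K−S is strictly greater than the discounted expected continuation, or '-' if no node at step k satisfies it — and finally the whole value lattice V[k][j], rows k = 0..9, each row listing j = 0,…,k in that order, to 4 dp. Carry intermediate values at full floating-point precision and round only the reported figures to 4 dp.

price = 10.3425
boundary = - - - 49.1923 43.8293 49.1923 55.2116 49.1923 55.2116
tree:
10.3425
14.1006 6.5619
18.6585 9.5305 3.5599
23.8977 13.4293 5.5966 1.4910
29.2607 18.2728 8.5578 2.5927 0.3677
34.0391 23.8977 12.6414 4.4235 0.7271 0.0000
38.2965 29.2607 17.8784 7.3558 1.4380 0.0000 0.0000
42.0898 34.0391 23.8977 11.7937 2.8439 0.0000 0.0000 0.0000
45.4695 38.2965 29.2607 17.8784 5.6241 0.0000 0.0000 0.0000 0.0000
48.4808 42.0898 34.0391 23.8977 11.1225 0.0000 0.0000 0.0000 0.0000 0.0000

params: Δt=0.09578 u=1.12236 d=0.89098 q=0.49192 e^(-rΔt)=0.99522
t_9 payoffs: 48.4808 42.0898 34.0391 23.8977 11.1225 0.0000 0.0000 0.0000 0.0000 0.0000
t_8: node(8,0) S=27.6205 payoff=45.4695 vs cont=45.1203 → 45.4695 [stop]  node(8,1) S=34.7935 payoff=38.2965 vs cont=37.9473 → 38.2965 [stop]  node(8,2) S=43.8293 payoff=29.2607 vs cont=28.9115 → 29.2607 [stop]  node(8,3) S=55.2116 payoff=17.8784 vs cont=17.5292 → 17.8784 [stop]  node(8,4) S=69.5500 payoff=3.5400 vs cont=5.6241 → 5.6241 [wait]  node(8,5) S=87.6120 payoff=0.0000 vs cont=0.0000 → 0.0000 [wait]  node(8,6) S=110.3646 payoff=0.0000 vs cont=0.0000 → 0.0000 [wait]  node(8,7) S=139.0261 payoff=0.0000 vs cont=0.0000 → 0.0000 [wait]  node(8,8) S=175.1309 payoff=0.0000 vs cont=0.0000 → 0.0000 [wait]  ⇒ S*(8)=55.2116
t_7: node(7,0) S=31.0002 payoff=42.0898 vs cont=41.7406 → 42.0898 [stop]  node(7,1) S=39.0509 payoff=34.0391 vs cont=33.6899 → 34.0391 [stop]  node(7,2) S=49.1923 payoff=23.8977 vs cont=23.5485 → 23.8977 [stop]  node(7,3) S=61.9675 payoff=11.1225 vs cont=11.7937 → 11.7937 [wait]  node(7,4) S=78.0603 payoff=0.0000 vs cont=2.8439 → 2.8439 [wait]  node(7,5) S=98.3324 payoff=0.0000 vs cont=0.0000 → 0.0000 [wait]  node(7,6) S=123.8692 payoff=0.0000 vs cont=0.0000 → 0.0000 [wait]  node(7,7) S=156.0377 payoff=0.0000 vs cont=0.0000 → 0.0000 [wait]  ⇒ S*(7)=49.1923
t_6: node(6,0) S=34.7935 payoff=38.2965 vs cont=37.9473 → 38.2965 [stop]  node(6,1) S=43.8293 payoff=29.2607 vs cont=28.9115 → 29.2607 [stop]  node(6,2) S=55.2116 payoff=17.8784 vs cont=17.8577 → 17.8784 [stop]  node(6,3) S=69.5500 payoff=3.5400 vs cont=7.3558 → 7.3558 [wait]  node(6,4) S=87.6120 payoff=0.0000 vs cont=1.4380 → 1.4380 [wait]  node(6,5) S=110.3646 payoff=0.0000 vs cont=0.0000 → 0.0000 [wait]  node(6,6) S=139.0261 payoff=0.0000 vs cont=0.0000 → 0.0000 [wait]  ⇒ S*(6)=55.2116
t_5: node(5,0) S=39.0509 payoff=34.0391 vs cont=33.6899 → 34.0391 [stop]  node(5,1) S=49.1923 payoff=23.8977 vs cont=23.5485 → 23.8977 [stop]  node(5,2) S=61.9675 payoff=11.1225 vs cont=12.6414 → 12.6414 [wait]  node(5,3) S=78.0603 payoff=0.0000 vs cont=4.4235 → 4.4235 [wait]  node(5,4) S=98.3324 payoff=0.0000 vs cont=0.7271 → 0.7271 [wait]  node(5,5) S=123.8692 payoff=0.0000 vs cont=0.0000 → 0.0000 [wait]  ⇒ S*(5)=49.1923
t_4: node(4,0) S=43.8293 payoff=29.2607 vs cont=28.9115 → 29.2607 [stop]  node(4,1) S=55.2116 payoff=17.8784 vs cont=18.2728 → 18.2728 [wait]  node(4,2) S=69.5500 payoff=3.5400 vs cont=8.5578 → 8.5578 [wait]  node(4,3) S=87.6120 payoff=0.0000 vs cont=2.5927 → 2.5927 [wait]  node(4,4) S=110.3646 payoff=0.0000 vs cont=0.3677 → 0.3677 [wait]  ⇒ S*(4)=43.8293
t_3: node(3,0) S=49.1923 payoff=23.8977 vs cont=23.7416 → 23.8977 [stop]  node(3,1) S=61.9675 payoff=11.1225 vs cont=13.4293 → 13.4293 [wait]  node(3,2) S=78.0603 payoff=0.0000 vs cont=5.5966 → 5.5966 [wait]  node(3,3) S=98.3324 payoff=0.0000 vs cont=1.4910 → 1.4910 [wait]  ⇒ S*(3)=49.1923
t_2: node(2,0) S=55.2116 payoff=17.8784 vs cont=18.6585 → 18.6585 [wait]  node(2,1) S=69.5500 payoff=3.5400 vs cont=9.5305 → 9.5305 [wait]  node(2,2) S=87.6120 payoff=0.0000 vs cont=3.5599 → 3.5599 [wait]  ⇒ S*(2)=-
t_1: node(1,0) S=61.9675 payoff=11.1225 vs cont=14.1006 → 14.1006 [wait]  node(1,1) S=78.0603 payoff=0.0000 vs cont=6.5619 → 6.5619 [wait]  ⇒ S*(1)=-
t_0: node(0,0) S=69.5500 payoff=3.5400 vs cont=10.3425 → 10.3425 [wait]  ⇒ S*(0)=-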